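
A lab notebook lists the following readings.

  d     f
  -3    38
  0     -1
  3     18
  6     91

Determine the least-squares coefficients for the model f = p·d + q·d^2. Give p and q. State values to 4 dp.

Normal-equation sums: Σd·d = 54, Σd·d^2 = 216, Σd^2·d^2 = 1458.
Moment sums: Σd·f = 486, Σd^2·f = 3780.
Δ = 54·1458 − 216² = 32076.
p = (486·1458 − 216·3780)/32076 = -37/11; q = (54·3780 − 216·486)/32076 = 34/11.

p = -3.3636, q = 3.0909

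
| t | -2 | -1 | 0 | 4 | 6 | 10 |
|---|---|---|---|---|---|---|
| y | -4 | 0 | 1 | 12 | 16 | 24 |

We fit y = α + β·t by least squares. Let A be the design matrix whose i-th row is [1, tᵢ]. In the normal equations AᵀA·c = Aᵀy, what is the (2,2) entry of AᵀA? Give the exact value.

Row 2 ↔ basis t, column 2 ↔ basis t, so (AᵀA)_{2,2} = Σᵢ (t)·(t) = (-2)·(-2) + (-1)·(-1) + (0)·(0) + (4)·(4) + (6)·(6) + (10)·(10) = 157.

157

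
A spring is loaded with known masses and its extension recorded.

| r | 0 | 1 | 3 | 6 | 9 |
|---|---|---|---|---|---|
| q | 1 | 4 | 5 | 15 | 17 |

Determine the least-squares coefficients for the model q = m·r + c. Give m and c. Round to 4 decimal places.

The normal system XᵀX·[m, c]ᵀ = Xᵀq is [[127, 19]; [19, 5]]·[m, c]ᵀ = [262, 42]ᵀ.
Eliminating c: 5·(row 1) − 19·(row 2) gives 274·m = 5·262 − 19·42 = 512, so m = 256/137.
Then c = (42 − 19·(256/137))/5 = 178/137.

m = 1.8686, c = 1.2993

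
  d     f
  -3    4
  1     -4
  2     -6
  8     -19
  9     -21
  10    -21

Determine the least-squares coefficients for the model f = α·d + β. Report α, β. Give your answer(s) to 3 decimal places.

XᵀX·[α, β]ᵀ = Xᵀf reads: 259·α + 27·β = -579;  27·α + 6·β = -67.
(Σd·d = 259, Σd = 27, Σ1 = 6, Σd·f = -579, Σf = -67.)
det = 259·6 − 27² = 825.
α = ((-579)·6 − 27·(-67))/825 = -111/55; β = (259·(-67) − 27·(-579))/825 = -344/165.

α = -2.018, β = -2.085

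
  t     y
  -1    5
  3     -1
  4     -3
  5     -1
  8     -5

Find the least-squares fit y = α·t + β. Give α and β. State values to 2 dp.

Sums needed: Σt·t = 115, Σt = 19, Σ1 = 5.
For Xᵀy: Σt·y = -65, Σy = -5.
XᵀX·[α, β]ᵀ = Xᵀy becomes [[115, 19]; [19, 5]]·[α, β]ᵀ = [-65, -5]ᵀ.
Δ = 115·5 − 19² = 214.
α = ((-65)·5 − 19·(-5))/214 = -115/107; β = (115·(-5) − 19·(-65))/214 = 330/107.

α = -1.07, β = 3.08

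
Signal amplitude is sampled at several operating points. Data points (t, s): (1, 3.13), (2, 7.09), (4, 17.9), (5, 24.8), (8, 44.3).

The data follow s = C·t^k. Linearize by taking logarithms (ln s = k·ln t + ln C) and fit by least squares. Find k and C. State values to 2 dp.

k = 1.29, C = 3.04

Linearized form: ln s = k·ln t + ln C. From the 5 transformed points,
Σln t = 5.7683, Σ(ln t)² = 9.3166, Σln s = 12.9863, Σln t·ln s = 18.4076.
Equations: 9.3166·k + 5.7683·ln C = 18.4076;  5.7683·k + 5·ln C = 12.9863.
Slope k = (n·Σln t·ln s − Σln t·Σln s)/(n·Σ(ln t)² − (Σln t)²) = (5·18.4076 − 5.7683·12.9863)/13.3096 = 1.28694; ln C = (Σln s − k·Σln t)/n = 1.11257, so C = exp(1.11257) = 3.04218.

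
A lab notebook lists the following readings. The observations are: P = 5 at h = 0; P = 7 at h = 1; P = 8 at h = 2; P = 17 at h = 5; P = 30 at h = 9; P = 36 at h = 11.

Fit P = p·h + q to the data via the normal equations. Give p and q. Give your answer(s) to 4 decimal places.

Entries of AᵀA: Σh·h = 232, Σh = 28, Σ1 = 6.
For AᵀP: Σh·P = 774, ΣP = 103.
So AᵀA·[p, q]ᵀ = AᵀP: [[232, 28]; [28, 6]]·[p, q]ᵀ = [774, 103]ᵀ.
det = 232·6 − 28² = 608.
p = (774·6 − 28·103)/608 = 55/19; q = (232·103 − 28·774)/608 = 139/38.

p = 2.8947, q = 3.6579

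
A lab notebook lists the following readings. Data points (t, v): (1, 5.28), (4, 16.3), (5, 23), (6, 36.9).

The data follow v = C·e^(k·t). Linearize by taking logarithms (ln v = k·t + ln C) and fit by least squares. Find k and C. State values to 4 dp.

Taking logs, ln v = k·t + ln C, so regress ln v on t.
AᵀA = [[78.0000, 16.0000]; [16.0000, 4]], rhs = [50.1553, 11.1988]ᵀ  (here Σt = 16.0000, Σ(t)² = 78.0000, Σln v = 11.1988, Σt·ln v = 50.1553).
Slope k = (n·Σt·ln v − Σt·Σln v)/(n·Σ(t)² − (Σt)²) = (4·50.1553 − 16.0000·11.1988)/56.0000 = 0.38287; ln C = (Σln v − k·Σt)/n = 1.26823, so C = exp(1.26823) = 3.55456.

k = 0.3829, C = 3.5546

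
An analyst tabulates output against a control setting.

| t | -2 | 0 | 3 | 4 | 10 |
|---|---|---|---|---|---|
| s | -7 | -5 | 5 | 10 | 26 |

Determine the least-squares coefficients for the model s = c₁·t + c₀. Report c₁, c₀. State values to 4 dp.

The normal system MᵀM·[c₁, c₀]ᵀ = Mᵀs is [[129, 15]; [15, 5]]·[c₁, c₀]ᵀ = [329, 29]ᵀ.
Determinant 129·5 − 15² = 420.
c₁ = (329·5 − 15·29)/420 = 121/42; c₀ = (129·29 − 15·329)/420 = -199/70.

c₁ = 2.8810, c₀ = -2.8429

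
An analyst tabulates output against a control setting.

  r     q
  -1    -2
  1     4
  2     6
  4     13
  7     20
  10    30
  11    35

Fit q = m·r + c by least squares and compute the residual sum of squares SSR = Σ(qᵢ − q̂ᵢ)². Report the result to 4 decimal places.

SSR = 5.7128

From the data, Σr·r = 292, Σr = 34, Σ1 = 7.
Moment sums: Σr·q = 895, Σq = 106.
det = 292·7 − 34² = 888.
m = (895·7 − 34·106)/888 = 887/296; c = (292·106 − 34·895)/888 = 87/148.
Residuals: 121/296, 123/296, -43/74, 63/148, -463/296, -41/74, 429/296; SSR = 1691/296.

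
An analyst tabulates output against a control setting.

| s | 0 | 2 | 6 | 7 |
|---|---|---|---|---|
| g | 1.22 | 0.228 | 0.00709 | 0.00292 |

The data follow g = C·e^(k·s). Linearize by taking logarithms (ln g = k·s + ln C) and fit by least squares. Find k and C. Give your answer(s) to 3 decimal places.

k = -0.863, C = 1.246

Linearized form: ln g = k·s + ln C. From the 4 transformed points,
AᵀA = [[89.0000, 15.0000]; [15.0000, 4]], rhs = [-73.5044, -12.0648]ᵀ  (here Σs = 15.0000, Σ(s)² = 89.0000, Σln g = -12.0648, Σs·ln g = -73.5044).
Solving (det = 131.0000): k = -0.86294, ln C = 0.21984, so C = exp(0.21984) = 1.24588.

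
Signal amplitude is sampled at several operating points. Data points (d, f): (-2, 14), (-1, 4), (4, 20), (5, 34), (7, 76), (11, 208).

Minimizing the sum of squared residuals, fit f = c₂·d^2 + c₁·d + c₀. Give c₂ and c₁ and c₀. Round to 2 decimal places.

From the data, Σd^2·d^2 = 17940, Σd^2·d = 1854, Σd^2 = 216, Σd·d = 216, Σd = 24, Σ1 = 6.
And Σd^2·f = 30122, Σd·f = 3038, Σf = 356.
So XᵀX·[c₂, c₁, c₀]ᵀ = Xᵀf: [[17940, 1854, 216]; [1854, 216, 24]; [216, 24, 6]]·[c₂, c₁, c₀]ᵀ = [30122, 3038, 356]ᵀ.
Solving the 3×3 system (Gaussian elimination) gives c₂ = 7981/3993, c₁ = -1839/605, c₀ = -9242/19965.

c₂ = 2.00, c₁ = -3.04, c₀ = -0.46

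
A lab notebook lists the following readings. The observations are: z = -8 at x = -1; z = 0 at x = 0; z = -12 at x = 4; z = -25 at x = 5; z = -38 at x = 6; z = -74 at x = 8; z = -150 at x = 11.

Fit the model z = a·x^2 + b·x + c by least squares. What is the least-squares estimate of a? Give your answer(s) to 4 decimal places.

Entries of MᵀM: Σx^2·x^2 = 20915, Σx^2·x = 2247, Σx^2 = 263, Σx·x = 263, Σx = 33, Σ1 = 7.
Right-hand side: Σx^2·z = -25079, Σx·z = -2635, Σz = -307.
Normal equations: [[20915, 2247, 263]; [2247, 263, 33]; [263, 33, 7]]·[a, b, c]ᵀ = [-25079, -2635, -307]ᵀ.
Solving the 3×3 system (Gaussian elimination) gives a = -9639/6367, b = 938732/299249, c = -528560/299249.

a = -1.5139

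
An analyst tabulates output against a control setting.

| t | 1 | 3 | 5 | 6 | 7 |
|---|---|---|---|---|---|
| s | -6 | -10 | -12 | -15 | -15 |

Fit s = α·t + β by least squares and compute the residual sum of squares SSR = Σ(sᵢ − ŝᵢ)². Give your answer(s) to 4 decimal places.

Sums needed: Σt·t = 120, Σt = 22, Σ1 = 5.
For Xᵀs: Σt·s = -291, Σs = -58.
So XᵀX·[α, β]ᵀ = Xᵀs: [[120, 22]; [22, 5]]·[α, β]ᵀ = [-291, -58]ᵀ.
Determinant 120·5 − 22² = 116.
α = ((-291)·5 − 22·(-58))/116 = -179/116; β = (120·(-58) − 22·(-291))/116 = -279/58.
Residuals: 41/116, -65/116, 61/116, -27/29, 71/116; SSR = 227/116.

SSR = 1.9569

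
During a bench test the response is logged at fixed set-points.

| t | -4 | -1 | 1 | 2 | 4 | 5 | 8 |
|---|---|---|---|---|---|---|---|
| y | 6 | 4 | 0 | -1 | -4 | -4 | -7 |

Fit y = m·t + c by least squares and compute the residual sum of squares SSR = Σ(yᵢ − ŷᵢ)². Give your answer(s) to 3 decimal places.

Normal-equation sums: Σt·t = 127, Σt = 15, Σ1 = 7.
And Σt·y = -122, Σy = -6.
Normal equations: [[127, 15]; [15, 7]]·[m, c]ᵀ = [-122, -6]ᵀ.
Eliminating c: 7·(row 1) − 15·(row 2) gives 664·m = 7·(-122) − 15·(-6) = -764, so m = -191/166.
Then c = ((-6) − 15·(-191/166))/7 = 267/166.
Residuals: -35/166, 103/83, -38/83, -51/166, -167/166, 12/83, 99/166; SSR = 272/83.

SSR = 3.277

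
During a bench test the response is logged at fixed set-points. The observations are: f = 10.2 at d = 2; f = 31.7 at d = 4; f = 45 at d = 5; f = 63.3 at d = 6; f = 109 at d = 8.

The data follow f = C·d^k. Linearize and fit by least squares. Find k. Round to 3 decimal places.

k = 1.694

Taking logs, ln f = k·ln d + ln C, so regress ln f on ln d.
Sums: Σln d = 7.5601, Σ(ln d)² = 12.5270, Σln f = 18.4246, Σln d·ln f = 29.7152.
Normal system: [[12.5270, 7.5601]; [7.5601, 5]]·[k, ln C]ᵀ = [29.7152, 18.4246]ᵀ.
Slope k = (n·Σln d·ln f − Σln d·Σln f)/(n·Σ(ln d)² − (Σln d)²) = (5·29.7152 − 7.5601·18.4246)/5.4804 = 1.69416; ln C = (Σln f − k·Σln d)/n = 1.12332.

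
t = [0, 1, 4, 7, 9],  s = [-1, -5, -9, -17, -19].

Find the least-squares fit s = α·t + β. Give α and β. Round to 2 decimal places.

With design matrix X, XᵀX = [[147, 21]; [21, 5]] and Xᵀs = [-331, -51]ᵀ.
Determinant 147·5 − 21² = 294.
α = ((-331)·5 − 21·(-51))/294 = -292/147; β = (147·(-51) − 21·(-331))/294 = -13/7.

α = -1.99, β = -1.86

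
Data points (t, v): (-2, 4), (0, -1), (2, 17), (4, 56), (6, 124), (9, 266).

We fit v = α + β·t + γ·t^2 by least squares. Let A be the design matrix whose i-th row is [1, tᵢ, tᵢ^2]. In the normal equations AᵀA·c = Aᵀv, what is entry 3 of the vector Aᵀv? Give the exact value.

26990

Entry 3 ↔ basis t^2, so (Aᵀv)_{3} = Σᵢ (t^2)·vᵢ = (4)·(4) + (0)·(-1) + (4)·(17) + (16)·(56) + (36)·(124) + (81)·(266) = 26990.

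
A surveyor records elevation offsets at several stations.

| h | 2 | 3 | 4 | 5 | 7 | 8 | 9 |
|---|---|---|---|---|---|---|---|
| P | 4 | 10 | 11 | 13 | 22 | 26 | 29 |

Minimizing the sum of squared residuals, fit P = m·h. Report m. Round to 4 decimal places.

m = 3.1048

Normal-equation sums: Σh·h = 248.
Right-hand side: Σh·P = 770.
Hence m = 770 / 248 ≈ 3.10484.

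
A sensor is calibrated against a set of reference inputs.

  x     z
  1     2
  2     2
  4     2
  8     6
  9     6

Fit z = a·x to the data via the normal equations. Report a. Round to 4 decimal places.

a = 0.6988

Setting ∂/∂a … = 0 gives: 166·a = 116.
a = 116/166 = 0.698795.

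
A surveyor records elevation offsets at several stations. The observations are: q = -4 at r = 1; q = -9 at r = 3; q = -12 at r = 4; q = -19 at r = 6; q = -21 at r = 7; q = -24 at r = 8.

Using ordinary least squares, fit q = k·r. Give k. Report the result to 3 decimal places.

The normal equations are: 175·k = -532.
(Σr·r = 175, Σr·q = -532.)
k = (-532)/175 = -3.04.

k = -3.040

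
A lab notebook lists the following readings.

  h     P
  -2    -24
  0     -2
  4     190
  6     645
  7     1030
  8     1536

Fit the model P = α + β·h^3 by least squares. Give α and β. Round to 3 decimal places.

From the data, Σ1 = 6, Σh^3 = 1127, Σh^3·h^3 = 430609.
And ΣP = 3375, Σh^3·P = 1291394.
Normal equations: [[6, 1127]; [1127, 430609]]·[α, β]ᵀ = [3375, 1291394]ᵀ.
Eliminating β: 430609·(row 1) − 1127·(row 2) gives 1313525·α = 430609·3375 − 1127·1291394 = -2095663, so α = -2095663/1313525.
Then β = (1291394 − 1127·(-2095663/1313525))/430609 = 3944739/1313525.

α = -1.595, β = 3.003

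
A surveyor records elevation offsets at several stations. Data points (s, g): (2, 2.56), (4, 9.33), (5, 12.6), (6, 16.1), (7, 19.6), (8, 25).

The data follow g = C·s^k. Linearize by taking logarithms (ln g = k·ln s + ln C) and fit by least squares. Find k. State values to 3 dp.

With ln gᵢ as the transformed response and ln sᵢ as the regressor:
Σln s = 9.5060, Σ(ln s)² = 16.3136, Σln g = 14.6802, Σln s·ln g = 25.2879.
Equations: 16.3136·k + 9.5060·ln C = 25.2879;  9.5060·k + 6·ln C = 14.6802.
Slope k = (n·Σln s·ln g − Σln s·Σln g)/(n·Σ(ln s)² − (Σln s)²) = (6·25.2879 − 9.5060·14.6802)/7.5177 = 1.61986; ln C = (Σln g − k·Σln s)/n = -0.11970.

k = 1.620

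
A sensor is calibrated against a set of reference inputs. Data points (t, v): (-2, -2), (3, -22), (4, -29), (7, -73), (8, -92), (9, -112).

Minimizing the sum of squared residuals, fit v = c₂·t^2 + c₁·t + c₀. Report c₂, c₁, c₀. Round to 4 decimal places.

c₂ = -1.0529, c₁ = -2.6279, c₀ = -3.1664

Compute the Gram sums: Σt^2·t^2 = 13411, Σt^2·t = 1667, Σt^2 = 223, Σt·t = 223, Σt = 29, Σ1 = 6.
Moment sums: Σt^2·v = -19207, Σt·v = -2433, Σv = -330.
Inverting the 3×3 Gram matrix, [c₂, c₁, c₀]ᵀ = [-2489/2364, -43487/16548, -8733/2758]ᵀ.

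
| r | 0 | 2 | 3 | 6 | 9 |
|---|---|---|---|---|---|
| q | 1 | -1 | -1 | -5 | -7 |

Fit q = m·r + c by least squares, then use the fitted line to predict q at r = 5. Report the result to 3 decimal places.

Entries of MᵀM: Σr·r = 130, Σr = 20, Σ1 = 5.
Moment sums: Σr·q = -98, Σq = -13.
So MᵀM·[m, c]ᵀ = Mᵀq: [[130, 20]; [20, 5]]·[m, c]ᵀ = [-98, -13]ᵀ.
Determinant 130·5 − 20² = 250.
m = ((-98)·5 − 20·(-13))/250 = -23/25; c = (130·(-13) − 20·(-98))/250 = 27/25.
At r = 5: q̂ = (-23/25)·(5) + (27/25)·(1) = -88/25.

q̂ = -3.520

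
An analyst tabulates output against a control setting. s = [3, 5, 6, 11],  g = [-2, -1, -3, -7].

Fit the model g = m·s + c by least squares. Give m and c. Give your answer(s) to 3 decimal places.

m = -0.712, c = 1.201

The normal equations are: 191·m + 25·c = -106;  25·m + 4·c = -13.
Δ = 191·4 − 25² = 139.
m = ((-106)·4 − 25·(-13))/139 = -99/139; c = (191·(-13) − 25·(-106))/139 = 167/139.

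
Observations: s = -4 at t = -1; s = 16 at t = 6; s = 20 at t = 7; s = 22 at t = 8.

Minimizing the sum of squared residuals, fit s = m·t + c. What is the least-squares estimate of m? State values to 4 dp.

The normal system XᵀX·[m, c]ᵀ = Xᵀs is [[150, 20]; [20, 4]]·[m, c]ᵀ = [416, 54]ᵀ.
Δ = 150·4 − 20² = 200.
m = (416·4 − 20·54)/200 = 73/25; c = (150·54 − 20·416)/200 = -11/10.

m = 2.9200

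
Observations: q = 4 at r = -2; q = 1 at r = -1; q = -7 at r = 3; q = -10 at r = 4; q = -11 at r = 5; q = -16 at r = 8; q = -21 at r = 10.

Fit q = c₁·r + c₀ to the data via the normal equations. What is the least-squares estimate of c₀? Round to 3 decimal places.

With design matrix M, MᵀM = [[219, 27]; [27, 7]] and Mᵀq = [-463, -60]ᵀ.
Determinant 219·7 − 27² = 804.
c₁ = ((-463)·7 − 27·(-60))/804 = -1621/804; c₀ = (219·(-60) − 27·(-463))/804 = -213/268.

c₀ = -0.795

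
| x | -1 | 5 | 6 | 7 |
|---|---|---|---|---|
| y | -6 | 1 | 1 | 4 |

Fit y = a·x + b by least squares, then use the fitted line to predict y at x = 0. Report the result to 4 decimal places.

Normal-equation sums: Σx·x = 111, Σx = 17, Σ1 = 4.
For Mᵀy: Σx·y = 45, Σy = 0.
So MᵀM·[a, b]ᵀ = Mᵀy: [[111, 17]; [17, 4]]·[a, b]ᵀ = [45, 0]ᵀ.
Δ = 111·4 − 17² = 155.
a = (45·4 − 17·0)/155 = 36/31; b = (111·0 − 17·45)/155 = -153/31.
At x = 0: ŷ = (36/31)·(0) + (-153/31)·(1) = -153/31.

ŷ = -4.9355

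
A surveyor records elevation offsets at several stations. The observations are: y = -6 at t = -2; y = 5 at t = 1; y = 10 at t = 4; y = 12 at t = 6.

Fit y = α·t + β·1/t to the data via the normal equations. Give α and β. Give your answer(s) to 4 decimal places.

With design matrix X, XᵀX = [[57, 4]; [4, 193/144]] and Xᵀy = [129, 25/2]ᵀ.
Δ = 57·(193/144) − 4² = 2899/48.
α = (129·(193/144) − 4·(25/2))/(2899/48) = 5899/2899; β = (57·(25/2) − 4·129)/(2899/48) = 9432/2899.

α = 2.0348, β = 3.2535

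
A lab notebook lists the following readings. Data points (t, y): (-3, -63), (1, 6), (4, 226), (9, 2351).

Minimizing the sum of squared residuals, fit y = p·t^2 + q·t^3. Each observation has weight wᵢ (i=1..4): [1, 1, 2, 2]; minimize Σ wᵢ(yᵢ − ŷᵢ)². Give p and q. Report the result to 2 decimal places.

p = 2.11, q = 2.99

The normal equations are: 13716·p + 119904·q = 387533;  119904·p + 1071804·q = 3458393.
det = 13716·1071804 − 119904² = 323894448.
p = (387533·1071804 − 119904·3458393)/323894448 = 57022105/26991204; q = (13716·3458393 − 119904·387533)/323894448 = 80713463/26991204.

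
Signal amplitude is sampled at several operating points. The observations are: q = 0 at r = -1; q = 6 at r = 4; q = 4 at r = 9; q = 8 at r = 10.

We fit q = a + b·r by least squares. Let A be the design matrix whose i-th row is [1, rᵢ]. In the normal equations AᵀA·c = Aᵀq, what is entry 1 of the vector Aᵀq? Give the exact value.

18

Entry 1 ↔ basis 1, so (Aᵀq)_{1} = Σᵢ qᵢ = (1)·(0) + (1)·(6) + (1)·(4) + (1)·(8) = 18.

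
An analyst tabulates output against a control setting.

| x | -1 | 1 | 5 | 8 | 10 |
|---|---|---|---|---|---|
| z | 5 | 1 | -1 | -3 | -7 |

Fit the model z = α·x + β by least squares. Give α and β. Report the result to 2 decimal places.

α = -0.94, β = 3.32

The normal system AᵀA·[α, β]ᵀ = Aᵀz is [[191, 23]; [23, 5]]·[α, β]ᵀ = [-103, -5]ᵀ.
det = 191·5 − 23² = 426.
α = ((-103)·5 − 23·(-5))/426 = -200/213; β = (191·(-5) − 23·(-103))/426 = 707/213.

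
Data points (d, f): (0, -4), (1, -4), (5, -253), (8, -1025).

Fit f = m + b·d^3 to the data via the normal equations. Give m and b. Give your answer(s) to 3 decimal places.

m = -3.140, b = -1.996

XᵀX·[m, b]ᵀ = Xᵀf reads: 4·m + 638·b = -1286;  638·m + 277770·b = -556429.
Determinant 4·277770 − 638² = 704036.
m = ((-1286)·277770 − 638·(-556429))/704036 = -1105259/352018; b = (4·(-556429) − 638·(-1286))/704036 = -351312/176009.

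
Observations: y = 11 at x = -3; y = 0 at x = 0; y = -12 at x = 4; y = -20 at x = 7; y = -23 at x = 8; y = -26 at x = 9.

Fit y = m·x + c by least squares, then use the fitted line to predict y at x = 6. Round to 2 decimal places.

Normal-equation sums: Σx·x = 219, Σx = 25, Σ1 = 6.
And Σx·y = -639, Σy = -70.
AᵀA·[m, c]ᵀ = Aᵀy becomes [[219, 25]; [25, 6]]·[m, c]ᵀ = [-639, -70]ᵀ.
det = 219·6 − 25² = 689.
m = ((-639)·6 − 25·(-70))/689 = -2084/689; c = (219·(-70) − 25·(-639))/689 = 645/689.
At x = 6: ŷ = (-2084/689)·(6) + (645/689)·(1) = -11859/689.

ŷ = -17.21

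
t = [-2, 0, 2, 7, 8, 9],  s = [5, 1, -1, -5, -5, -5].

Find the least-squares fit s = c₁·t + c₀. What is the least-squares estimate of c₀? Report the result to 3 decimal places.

c₀ = 1.805

Normal-equation sums: Σt·t = 202, Σt = 24, Σ1 = 6.
And Σt·s = -132, Σs = -10.
So XᵀX·[c₁, c₀]ᵀ = Xᵀs: [[202, 24]; [24, 6]]·[c₁, c₀]ᵀ = [-132, -10]ᵀ.
Eliminating c₀: 6·(row 1) − 24·(row 2) gives 636·c₁ = 6·(-132) − 24·(-10) = -552, so c₁ = -46/53.
Then c₀ = ((-10) − 24·(-46/53))/6 = 287/159.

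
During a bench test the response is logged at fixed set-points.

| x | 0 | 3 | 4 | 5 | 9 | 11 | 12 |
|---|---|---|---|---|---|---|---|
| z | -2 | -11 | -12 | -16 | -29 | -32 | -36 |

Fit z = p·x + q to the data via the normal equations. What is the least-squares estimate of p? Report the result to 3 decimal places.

p = -2.835

Entries of MᵀM: Σx·x = 396, Σx = 44, Σ1 = 7.
And Σx·z = -1206, Σz = -138.
So MᵀM·[p, q]ᵀ = Mᵀz: [[396, 44]; [44, 7]]·[p, q]ᵀ = [-1206, -138]ᵀ.
Eliminating q: 7·(row 1) − 44·(row 2) gives 836·p = 7·(-1206) − 44·(-138) = -2370, so p = -1185/418.
Then q = ((-138) − 44·(-1185/418))/7 = -36/19.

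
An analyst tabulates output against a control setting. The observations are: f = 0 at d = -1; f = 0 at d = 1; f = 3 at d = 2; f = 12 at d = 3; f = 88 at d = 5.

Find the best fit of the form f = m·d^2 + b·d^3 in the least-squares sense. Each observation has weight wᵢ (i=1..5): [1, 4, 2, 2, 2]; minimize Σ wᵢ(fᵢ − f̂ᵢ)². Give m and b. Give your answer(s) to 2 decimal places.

m = -1.55, b = 1.01

Compute the Gram sums: Σwᵢ·d^2·d^2 = 1449, Σwᵢ·d^2·d^3 = 6803, Σwᵢ·d^3·d^3 = 32841.
And Σwᵢ·d^2·f = 4640, Σwᵢ·d^3·f = 22696.
Eliminating b: 32841·(row 1) − 6803·(row 2) gives 1305800·m = 32841·4640 − 6803·22696 = -2018648, so m = -252331/163225.
Then b = (22696 − 6803·(-252331/163225))/32841 = 165073/163225.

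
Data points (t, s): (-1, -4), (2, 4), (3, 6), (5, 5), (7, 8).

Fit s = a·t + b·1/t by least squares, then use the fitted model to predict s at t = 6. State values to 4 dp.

Entries of XᵀX: Σt·t = 88, Σt·1/t = 5, Σ1/t·1/t = 62689/44100.
For Xᵀs: Σt·s = 111, Σ1/t·s = 71/7.
Normal equations: [[88, 5]; [5, 62689/44100]]·[a, b]ᵀ = [111, 71/7]ᵀ.
det = 88·(62689/44100) − 5² = 1103533/11025.
a = (111·(62689/44100) − 5·(71/7))/(1103533/11025) = 4721979/4414132; b = (88·(71/7) − 5·111)/(1103533/11025) = 3721725/1103533.
At t = 6: ŝ = (4721979/4414132)·(6) + (3721725/1103533)·(1/6) = 7703256/1103533.

ŝ = 6.9805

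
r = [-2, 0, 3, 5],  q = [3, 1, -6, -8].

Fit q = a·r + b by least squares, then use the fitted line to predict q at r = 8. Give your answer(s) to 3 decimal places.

q̂ = -13.483

With design matrix M, MᵀM = [[38, 6]; [6, 4]] and Mᵀq = [-64, -10]ᵀ.
det = 38·4 − 6² = 116.
a = ((-64)·4 − 6·(-10))/116 = -49/29; b = (38·(-10) − 6·(-64))/116 = 1/29.
At r = 8: q̂ = (-49/29)·(8) + (1/29)·(1) = -391/29.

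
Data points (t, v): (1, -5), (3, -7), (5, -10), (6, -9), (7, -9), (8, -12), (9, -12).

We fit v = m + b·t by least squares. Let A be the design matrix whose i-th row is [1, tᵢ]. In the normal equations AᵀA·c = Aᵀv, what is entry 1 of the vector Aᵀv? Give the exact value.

-64

Entry 1 ↔ basis 1, so (Aᵀv)_{1} = Σᵢ vᵢ = (1)·(-5) + (1)·(-7) + (1)·(-10) + (1)·(-9) + (1)·(-9) + (1)·(-12) + (1)·(-12) = -64.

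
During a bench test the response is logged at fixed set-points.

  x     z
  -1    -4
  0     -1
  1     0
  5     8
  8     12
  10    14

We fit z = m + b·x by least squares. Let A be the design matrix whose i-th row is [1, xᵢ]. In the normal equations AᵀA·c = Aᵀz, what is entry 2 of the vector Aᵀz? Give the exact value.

280

Entry 2 ↔ basis x, so (Aᵀz)_{2} = Σᵢ (x)·zᵢ = (-1)·(-4) + (0)·(-1) + (1)·(0) + (5)·(8) + (8)·(12) + (10)·(14) = 280.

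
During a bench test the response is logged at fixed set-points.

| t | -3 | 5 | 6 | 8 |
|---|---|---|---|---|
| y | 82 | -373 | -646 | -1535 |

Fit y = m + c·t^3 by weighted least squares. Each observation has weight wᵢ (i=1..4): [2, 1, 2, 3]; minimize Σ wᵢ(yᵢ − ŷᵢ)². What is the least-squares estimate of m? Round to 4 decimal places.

Forming XᵀWX = [[8, 2039]; [2039, 896827]] and XᵀWy = [-6106, -2687885]ᵀ gives XᵀWX·[m, c]ᵀ = XᵀWy.
det = 8·896827 − 2039² = 3017095.
m = ((-6106)·896827 − 2039·(-2687885))/3017095 = 4571853/3017095; c = (8·(-2687885) − 2039·(-6106))/3017095 = -9052946/3017095.

m = 1.5153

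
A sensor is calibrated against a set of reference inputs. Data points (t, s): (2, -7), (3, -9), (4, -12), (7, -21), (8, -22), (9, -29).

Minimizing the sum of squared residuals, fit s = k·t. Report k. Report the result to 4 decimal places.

Entries of XᵀX: Σt·t = 223.
Moment sums: Σt·s = -673.
Normal equations: [[223]]·[k]ᵀ = [-673]ᵀ.
k = (-673)/223 = -3.01794.

k = -3.0179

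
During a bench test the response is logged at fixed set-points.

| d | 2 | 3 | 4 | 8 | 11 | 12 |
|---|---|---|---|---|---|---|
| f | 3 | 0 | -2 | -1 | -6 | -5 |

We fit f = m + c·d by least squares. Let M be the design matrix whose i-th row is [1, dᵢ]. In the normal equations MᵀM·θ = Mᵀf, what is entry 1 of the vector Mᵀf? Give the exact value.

-11

Entry 1 ↔ basis 1, so (Mᵀf)_{1} = Σᵢ fᵢ = (1)·(3) + (1)·(0) + (1)·(-2) + (1)·(-1) + (1)·(-6) + (1)·(-5) = -11.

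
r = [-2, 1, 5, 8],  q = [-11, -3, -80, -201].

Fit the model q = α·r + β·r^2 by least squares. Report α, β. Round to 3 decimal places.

α = -0.618, β = -3.065

Compute the Gram sums: Σr·r = 94, Σr·r^2 = 630, Σr^2·r^2 = 4738.
Right-hand side: Σr·q = -1989, Σr^2·q = -14911.
XᵀX·[α, β]ᵀ = Xᵀq becomes [[94, 630]; [630, 4738]]·[α, β]ᵀ = [-1989, -14911]ᵀ.
det = 94·4738 − 630² = 48472.
α = ((-1989)·4738 − 630·(-14911))/48472 = -3744/6059; β = (94·(-14911) − 630·(-1989))/48472 = -37141/12118.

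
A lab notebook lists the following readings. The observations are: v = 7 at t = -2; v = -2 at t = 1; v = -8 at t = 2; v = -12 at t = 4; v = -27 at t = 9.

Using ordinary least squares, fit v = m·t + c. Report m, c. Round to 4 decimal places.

m = -3.0749, c = 0.2096

Compute the Gram sums: Σt·t = 106, Σt = 14, Σ1 = 5.
Right-hand side: Σt·v = -323, Σv = -42.
MᵀM·[m, c]ᵀ = Mᵀv becomes [[106, 14]; [14, 5]]·[m, c]ᵀ = [-323, -42]ᵀ.
Determinant 106·5 − 14² = 334.
m = ((-323)·5 − 14·(-42))/334 = -1027/334; c = (106·(-42) − 14·(-323))/334 = 35/167.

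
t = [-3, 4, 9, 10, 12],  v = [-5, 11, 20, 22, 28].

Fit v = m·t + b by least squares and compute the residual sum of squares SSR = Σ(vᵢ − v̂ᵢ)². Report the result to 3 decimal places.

SSR = 2.919

Sums needed: Σt·t = 350, Σt = 32, Σ1 = 5.
And Σt·v = 795, Σv = 76.
So AᵀA·[m, b]ᵀ = Aᵀv: [[350, 32]; [32, 5]]·[m, b]ᵀ = [795, 76]ᵀ.
det = 350·5 − 32² = 726.
m = (795·5 − 32·76)/726 = 1543/726; b = (350·76 − 32·795)/726 = 580/363.
Residuals: -161/726, 109/121, -527/726, -103/121, 326/363; SSR = 2119/726.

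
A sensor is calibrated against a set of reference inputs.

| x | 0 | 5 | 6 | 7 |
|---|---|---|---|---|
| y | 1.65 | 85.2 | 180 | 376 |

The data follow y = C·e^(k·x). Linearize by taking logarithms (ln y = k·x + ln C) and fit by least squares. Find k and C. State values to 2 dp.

Let Y = ln y. Fitting Y = k·x + ln C by least squares:
Σx = 18.0000, Σ(x)² = 110.0000, Σln y = 16.0683, Σx·ln y = 94.8899.
Equations: 110.0000·k + 18.0000·ln C = 94.8899;  18.0000·k + 4·ln C = 16.0683.
Slope k = (n·Σx·ln y − Σx·Σln y)/(n·Σ(x)² − (Σx)²) = (4·94.8899 − 18.0000·16.0683)/116.0000 = 0.77870; ln C = (Σln y − k·Σx)/n = 0.51291, so C = exp(0.51291) = 1.67015.

k = 0.78, C = 1.67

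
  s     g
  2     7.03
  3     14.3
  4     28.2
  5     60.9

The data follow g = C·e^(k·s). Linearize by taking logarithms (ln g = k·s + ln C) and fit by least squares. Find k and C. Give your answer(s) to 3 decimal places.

k = 0.716, C = 1.665

Let Y = ln g. Fitting Y = k·s + ln C by least squares:
Sums: Σs = 14.0000, Σ(s)² = 54.0000, Σln g = 12.0590, Σs·ln g = 45.7846.
Normal system: [[54.0000, 14.0000]; [14.0000, 4]]·[k, ln C]ᵀ = [45.7846, 12.0590]ᵀ.
Δ = 54.0000·4 − (14.0000)² = 20.0000; k = (45.7846·4 − 14.0000·12.0590)/20.0000 = 0.71562, ln C = (54.0000·12.0590 − 14.0000·45.7846)/20.0000 = 0.51008, so C = exp(0.51008) = 1.66542.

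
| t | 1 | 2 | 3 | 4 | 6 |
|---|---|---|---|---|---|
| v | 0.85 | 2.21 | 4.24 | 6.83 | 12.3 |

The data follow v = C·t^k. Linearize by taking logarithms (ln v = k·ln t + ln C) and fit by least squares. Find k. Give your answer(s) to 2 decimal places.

k = 1.51

Linearized form: ln v = k·ln t + ln C. From the 5 transformed points,
AᵀA = [[6.8196, 4.9698]; [4.9698, 5]], rhs = [9.2968, 6.5060]ᵀ  (here Σln t = 4.9698, Σ(ln t)² = 6.8196, Σln v = 6.5060, Σln t·ln v = 9.2968).
Solving (det = 9.3990): k = 1.50553, ln C = -0.19525.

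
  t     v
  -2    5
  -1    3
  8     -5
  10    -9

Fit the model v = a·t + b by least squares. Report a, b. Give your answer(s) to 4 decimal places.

a = -1.0687, b = 2.5078

Sums needed: Σt·t = 169, Σt = 15, Σ1 = 4.
And Σt·v = -143, Σv = -6.
Δ = 169·4 − 15² = 451.
a = ((-143)·4 − 15·(-6))/451 = -482/451; b = (169·(-6) − 15·(-143))/451 = 1131/451.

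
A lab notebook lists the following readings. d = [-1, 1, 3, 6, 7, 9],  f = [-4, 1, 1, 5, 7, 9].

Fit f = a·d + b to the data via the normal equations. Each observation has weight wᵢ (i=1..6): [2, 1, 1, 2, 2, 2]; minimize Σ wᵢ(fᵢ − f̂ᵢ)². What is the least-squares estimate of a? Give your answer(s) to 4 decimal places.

Normal-equation sums: Σwᵢ·d·d = 344, Σwᵢ·d = 46, Σwᵢ·1 = 10.
Right-hand side: Σwᵢ·d·f = 332, Σwᵢ·f = 36.
So XᵀWX·[a, b]ᵀ = XᵀWf: [[344, 46]; [46, 10]]·[a, b]ᵀ = [332, 36]ᵀ.
Eliminating b: 10·(row 1) − 46·(row 2) gives 1324·a = 10·332 − 46·36 = 1664, so a = 416/331.
Then b = (36 − 46·(416/331))/10 = -722/331.

a = 1.2568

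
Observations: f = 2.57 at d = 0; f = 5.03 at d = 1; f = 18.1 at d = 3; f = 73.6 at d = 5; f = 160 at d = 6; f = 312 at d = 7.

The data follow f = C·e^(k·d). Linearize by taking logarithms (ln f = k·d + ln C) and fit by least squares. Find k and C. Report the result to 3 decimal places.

With ln fᵢ as the transformed response and dᵢ as the regressor:
Σd = 22.0000, Σ(d)² = 120.0000, Σln f = 20.5721, Σd·ln f = 102.4484.
Equations: 120.0000·k + 22.0000·ln C = 102.4484;  22.0000·k + 6·ln C = 20.5721.
Solving (det = 236.0000): k = 0.68689, ln C = 0.91009, so C = exp(0.91009) = 2.48455.

k = 0.687, C = 2.485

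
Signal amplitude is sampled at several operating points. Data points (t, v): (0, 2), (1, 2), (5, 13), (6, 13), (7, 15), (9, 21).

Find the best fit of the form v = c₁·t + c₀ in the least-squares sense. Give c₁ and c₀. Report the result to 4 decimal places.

c₁ = 2.1359, c₀ = 1.0326

Setting ∂/∂c₁ … = 0 gives: 192·c₁ + 28·c₀ = 439;  28·c₁ + 6·c₀ = 66.
(Σt·t = 192, Σt = 28, Σ1 = 6, Σt·v = 439, Σv = 66.)
Eliminating c₀: 6·(row 1) − 28·(row 2) gives 368·c₁ = 6·439 − 28·66 = 786, so c₁ = 393/184.
Then c₀ = (66 − 28·(393/184))/6 = 95/92.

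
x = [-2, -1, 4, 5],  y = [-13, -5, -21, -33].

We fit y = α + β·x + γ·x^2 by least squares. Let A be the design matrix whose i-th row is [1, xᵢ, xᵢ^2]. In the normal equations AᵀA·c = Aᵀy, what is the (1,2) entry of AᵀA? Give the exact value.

Row 1 ↔ basis 1, column 2 ↔ basis x, so (AᵀA)_{1,2} = Σᵢ x = (1)·(-2) + (1)·(-1) + (1)·(4) + (1)·(5) = 6.

6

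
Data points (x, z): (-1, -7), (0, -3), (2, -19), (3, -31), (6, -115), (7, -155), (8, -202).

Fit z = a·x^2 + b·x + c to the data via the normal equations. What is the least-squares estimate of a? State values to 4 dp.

Sums needed: Σx^2·x^2 = 7891, Σx^2·x = 1105, Σx^2 = 163, Σx·x = 163, Σx = 25, Σ1 = 7.
Moment sums: Σx^2·z = -25025, Σx·z = -3515, Σz = -532.
Inverting the 3×3 Gram matrix, [a, b, c]ᵀ = [-6352/2079, -1975/8316, -3029/756]ᵀ.

a = -3.0553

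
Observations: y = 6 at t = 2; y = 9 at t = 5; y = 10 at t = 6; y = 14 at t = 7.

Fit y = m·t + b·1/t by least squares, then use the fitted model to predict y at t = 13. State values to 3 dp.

ŷ = 22.749

Forming AᵀA = [[114, 4]; [4, 7457/22050]] and Aᵀy = [215, 127/15]ᵀ gives AᵀA·[m, b]ᵀ = Aᵀy.
det = 114·(7457/22050) − 4² = 82883/3675.
m = (215·(7457/22050) − 4·(127/15))/(82883/3675) = 856495/497298; b = (114·(127/15) − 4·215)/(82883/3675) = 386610/82883.
At t = 13: ŷ = (856495/497298)·(13) + (386610/82883)·(1/13) = 147067315/6464874.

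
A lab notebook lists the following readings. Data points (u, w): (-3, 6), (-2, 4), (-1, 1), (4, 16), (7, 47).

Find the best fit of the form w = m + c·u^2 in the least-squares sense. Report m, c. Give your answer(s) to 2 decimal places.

Forming MᵀM = [[5, 79]; [79, 2755]] and Mᵀw = [74, 2630]ᵀ gives MᵀM·[m, c]ᵀ = Mᵀw.
Eliminating c: 2755·(row 1) − 79·(row 2) gives 7534·m = 2755·74 − 79·2630 = -3900, so m = -1950/3767.
Then c = (2630 − 79·(-1950/3767))/2755 = 3652/3767.

m = -0.52, c = 0.97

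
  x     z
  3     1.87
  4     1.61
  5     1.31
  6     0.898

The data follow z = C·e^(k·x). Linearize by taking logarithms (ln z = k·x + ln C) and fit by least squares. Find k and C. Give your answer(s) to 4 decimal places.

k = -0.2407, C = 4.0520

Let Y = ln z. Fitting Y = k·x + ln C by least squares:
Σx = 18.0000, Σ(x)² = 86.0000, Σln z = 1.2646, Σx·ln z = 4.4874.
Normal system: [[86.0000, 18.0000]; [18.0000, 4]]·[k, ln C]ᵀ = [4.4874, 1.2646]ᵀ.
Solving (det = 20.0000): k = -0.24068, ln C = 1.39920, so C = exp(1.39920) = 4.05197.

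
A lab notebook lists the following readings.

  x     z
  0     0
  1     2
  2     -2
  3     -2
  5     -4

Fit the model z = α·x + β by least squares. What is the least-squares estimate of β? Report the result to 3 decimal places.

The normal system AᵀA·[α, β]ᵀ = Aᵀz is [[39, 11]; [11, 5]]·[α, β]ᵀ = [-28, -6]ᵀ.
Δ = 39·5 − 11² = 74.
α = ((-28)·5 − 11·(-6))/74 = -1; β = (39·(-6) − 11·(-28))/74 = 1.

β = 1.000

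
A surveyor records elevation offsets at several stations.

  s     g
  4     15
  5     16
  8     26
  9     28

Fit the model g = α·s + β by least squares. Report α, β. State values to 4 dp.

Normal-equation sums: Σs·s = 186, Σs = 26, Σ1 = 4.
And Σs·g = 600, Σg = 85.
So XᵀX·[α, β]ᵀ = Xᵀg: [[186, 26]; [26, 4]]·[α, β]ᵀ = [600, 85]ᵀ.
Δ = 186·4 − 26² = 68.
α = (600·4 − 26·85)/68 = 95/34; β = (186·85 − 26·600)/68 = 105/34.

α = 2.7941, β = 3.0882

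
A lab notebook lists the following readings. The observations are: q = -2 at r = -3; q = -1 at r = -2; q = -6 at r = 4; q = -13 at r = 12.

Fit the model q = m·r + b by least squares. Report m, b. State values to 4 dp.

m = -0.7811, b = -3.3520

Sums needed: Σr·r = 173, Σr = 11, Σ1 = 4.
For Aᵀq: Σr·q = -172, Σq = -22.
Eliminating b: 4·(row 1) − 11·(row 2) gives 571·m = 4·(-172) − 11·(-22) = -446, so m = -446/571.
Then b = ((-22) − 11·(-446/571))/4 = -1914/571.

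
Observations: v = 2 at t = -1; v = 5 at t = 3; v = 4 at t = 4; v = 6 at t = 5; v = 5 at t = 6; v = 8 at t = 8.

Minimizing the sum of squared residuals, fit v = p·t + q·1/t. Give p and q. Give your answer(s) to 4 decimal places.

p = 1.1061, q = -2.3360

The normal equations are: 151·p + 6·q = 153;  6·p + (18101/14400)·q = 37/10.
Eliminating q: (18101/14400)·(row 1) − 6·(row 2) gives (2214851/14400)·p = (18101/14400)·153 − 6·(37/10) = 272197/1600, so p = 2449773/2214851.
Then q = ((37/10) − 6·(2449773/2214851))/(18101/14400) = -5173920/2214851.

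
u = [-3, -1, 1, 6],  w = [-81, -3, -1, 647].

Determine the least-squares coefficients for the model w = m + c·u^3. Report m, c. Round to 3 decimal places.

m = -1.270, c = 3.000

Setting ∂/∂m … = 0 gives: 4·m + 189·c = 562;  189·m + 47387·c = 141941.
Determinant 4·47387 − 189² = 153827.
m = (562·47387 − 189·141941)/153827 = -195355/153827; c = (4·141941 − 189·562)/153827 = 461546/153827.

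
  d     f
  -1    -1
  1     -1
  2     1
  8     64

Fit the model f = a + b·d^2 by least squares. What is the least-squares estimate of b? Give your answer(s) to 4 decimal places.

Normal-equation sums: Σ1 = 4, Σd^2 = 70, Σd^2·d^2 = 4114.
And Σf = 63, Σd^2·f = 4098.
Determinant 4·4114 − 70² = 11556.
a = (63·4114 − 70·4098)/11556 = -4613/1926; b = (4·4098 − 70·63)/11556 = 1997/1926.

b = 1.0369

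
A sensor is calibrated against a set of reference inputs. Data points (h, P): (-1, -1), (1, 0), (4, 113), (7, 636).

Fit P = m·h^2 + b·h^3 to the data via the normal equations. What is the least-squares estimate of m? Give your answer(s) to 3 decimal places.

The normal equations are: 2659·m + 17831·b = 32971;  17831·m + 121747·b = 225381.
(Σh^2·h^2 = 2659, Σh^2·h^3 = 17831, Σh^3·h^3 = 121747, Σh^2·P = 32971, Σh^3·P = 225381.)
det = 2659·121747 − 17831² = 5780712.
m = (32971·121747 − 17831·225381)/5780712 = -122323/152124; b = (2659·225381 − 17831·32971)/5780712 = 299531/152124.

m = -0.804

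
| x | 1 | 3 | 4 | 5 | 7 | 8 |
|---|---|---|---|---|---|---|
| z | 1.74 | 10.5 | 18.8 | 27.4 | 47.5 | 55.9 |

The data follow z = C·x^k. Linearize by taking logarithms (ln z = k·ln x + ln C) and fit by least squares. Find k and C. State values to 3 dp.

k = 1.691, C = 1.733

Linearized form: ln z = k·ln x + ln C. From the 6 transformed points,
Over the data: Σln x = 8.1197, Σ(ln x)² = 13.8297, Σln z = 17.0340, Σln x·ln z = 27.8580.
Normal system: [[13.8297, 8.1197]; [8.1197, 6]]·[k, ln C]ᵀ = [27.8580, 17.0340]ᵀ.
Δ = 13.8297·6 − (8.1197)² = 17.0487; k = (27.8580·6 − 8.1197·17.0340)/17.0487 = 1.69146, ln C = (13.8297·17.0340 − 8.1197·27.8580)/17.0487 = 0.54997, so C = exp(0.54997) = 1.73320.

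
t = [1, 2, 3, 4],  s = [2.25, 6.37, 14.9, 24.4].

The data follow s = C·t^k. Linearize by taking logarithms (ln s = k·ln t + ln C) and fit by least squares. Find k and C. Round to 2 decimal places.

k = 1.73, C = 2.14

Linearized form: ln s = k·ln t + ln C. From the 4 transformed points,
Σln t = 3.1781, Σ(ln t)² = 3.6092, Σln s = 8.5585, Σln t·ln s = 8.6798.
Equations: 3.6092·k + 3.1781·ln C = 8.6798;  3.1781·k + 4·ln C = 8.5585.
Solving (det = 4.3368): k = 1.73398, ln C = 0.76195, so C = exp(0.76195) = 2.14245.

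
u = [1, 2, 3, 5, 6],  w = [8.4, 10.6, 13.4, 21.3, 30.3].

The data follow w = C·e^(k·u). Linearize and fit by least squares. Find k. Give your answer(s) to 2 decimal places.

k = 0.25

Let Y = ln w. Fitting Y = k·u + ln C by least squares:
AᵀA = [[75.0000, 17.0000]; [17.0000, 5]], rhs = [50.3961, 13.5542]ᵀ  (here Σu = 17.0000, Σ(u)² = 75.0000, Σln w = 13.5542, Σu·ln w = 50.3961).
Δ = 75.0000·5 − (17.0000)² = 86.0000; k = (50.3961·5 − 17.0000·13.5542)/86.0000 = 0.25069, ln C = (75.0000·13.5542 − 17.0000·50.3961)/86.0000 = 1.85849.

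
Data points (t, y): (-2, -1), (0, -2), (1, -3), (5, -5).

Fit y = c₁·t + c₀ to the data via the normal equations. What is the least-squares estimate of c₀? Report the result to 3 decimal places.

c₀ = -2.173

Sums needed: Σt·t = 30, Σt = 4, Σ1 = 4.
And Σt·y = -26, Σy = -11.
So XᵀX·[c₁, c₀]ᵀ = Xᵀy: [[30, 4]; [4, 4]]·[c₁, c₀]ᵀ = [-26, -11]ᵀ.
det = 30·4 − 4² = 104.
c₁ = ((-26)·4 − 4·(-11))/104 = -15/26; c₀ = (30·(-11) − 4·(-26))/104 = -113/52.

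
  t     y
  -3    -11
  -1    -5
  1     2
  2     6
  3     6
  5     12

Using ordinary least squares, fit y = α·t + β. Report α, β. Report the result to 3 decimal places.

Entries of XᵀX: Σt·t = 49, Σt = 7, Σ1 = 6.
And Σt·y = 130, Σy = 10.
Eliminating β: 6·(row 1) − 7·(row 2) gives 245·α = 6·130 − 7·10 = 710, so α = 142/49.
Then β = (10 − 7·(142/49))/6 = -12/7.

α = 2.898, β = -1.714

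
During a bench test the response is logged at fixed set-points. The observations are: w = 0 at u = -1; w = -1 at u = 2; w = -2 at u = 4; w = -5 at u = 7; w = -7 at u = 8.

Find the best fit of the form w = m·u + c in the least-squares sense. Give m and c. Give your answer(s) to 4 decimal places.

m = -0.7593, c = 0.0370

Normal-equation sums: Σu·u = 134, Σu = 20, Σ1 = 5.
Right-hand side: Σu·w = -101, Σw = -15.
So AᵀA·[m, c]ᵀ = Aᵀw: [[134, 20]; [20, 5]]·[m, c]ᵀ = [-101, -15]ᵀ.
Eliminating c: 5·(row 1) − 20·(row 2) gives 270·m = 5·(-101) − 20·(-15) = -205, so m = -41/54.
Then c = ((-15) − 20·(-41/54))/5 = 1/27.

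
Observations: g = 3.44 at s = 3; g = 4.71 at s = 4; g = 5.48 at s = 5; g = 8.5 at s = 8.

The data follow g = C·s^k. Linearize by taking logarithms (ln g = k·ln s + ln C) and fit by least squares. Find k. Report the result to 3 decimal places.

k = 0.907

Linearized form: ln g = k·ln s + ln C. From the 4 transformed points,
AᵀA = [[10.0431, 6.1738]; [6.1738, 4]], rhs = [10.6936, 6.6263]ᵀ  (here Σln s = 6.1738, Σ(ln s)² = 10.0431, Σln g = 6.6263, Σln s·ln g = 10.6936).
Slope k = (n·Σln s·ln g − Σln s·Σln g)/(n·Σ(ln s)² − (Σln s)²) = (4·10.6936 − 6.1738·6.6263)/2.0569 = 0.90663; ln C = (Σln g − k·Σln s)/n = 0.25725.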